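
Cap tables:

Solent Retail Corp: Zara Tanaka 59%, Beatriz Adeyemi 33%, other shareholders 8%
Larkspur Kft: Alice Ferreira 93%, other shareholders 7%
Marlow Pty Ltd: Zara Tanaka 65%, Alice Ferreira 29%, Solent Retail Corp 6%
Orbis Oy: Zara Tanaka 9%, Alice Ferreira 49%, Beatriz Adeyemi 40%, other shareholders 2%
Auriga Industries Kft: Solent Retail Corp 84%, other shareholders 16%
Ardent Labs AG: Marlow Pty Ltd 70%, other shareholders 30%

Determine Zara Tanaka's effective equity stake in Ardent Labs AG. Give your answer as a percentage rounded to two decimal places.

47.98%

Zara reaches Ardent along 2 paths.
Via Marlow: 65% × 70% = 45.5%.
Via Solent → Marlow: 59% × 6% × 70% = 2.478%.
Total: 45.5% + 2.478% = 47.978%.
Rounded: 47.98%.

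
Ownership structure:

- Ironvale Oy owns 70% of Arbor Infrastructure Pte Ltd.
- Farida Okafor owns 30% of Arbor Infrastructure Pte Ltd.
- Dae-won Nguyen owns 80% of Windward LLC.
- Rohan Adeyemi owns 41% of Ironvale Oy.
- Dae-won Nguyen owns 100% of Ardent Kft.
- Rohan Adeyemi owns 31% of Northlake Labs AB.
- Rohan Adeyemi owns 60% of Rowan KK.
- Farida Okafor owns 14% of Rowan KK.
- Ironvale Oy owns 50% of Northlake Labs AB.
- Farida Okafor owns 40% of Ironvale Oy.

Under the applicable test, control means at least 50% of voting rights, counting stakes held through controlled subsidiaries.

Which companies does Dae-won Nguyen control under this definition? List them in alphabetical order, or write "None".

Dae-won holds 100% of Ardent, so Dae-won controls Ardent.
Dae-won holds 80% of Windward, so Dae-won controls Windward.
No other company's threshold is met.

Ardent Kft, Windward LLC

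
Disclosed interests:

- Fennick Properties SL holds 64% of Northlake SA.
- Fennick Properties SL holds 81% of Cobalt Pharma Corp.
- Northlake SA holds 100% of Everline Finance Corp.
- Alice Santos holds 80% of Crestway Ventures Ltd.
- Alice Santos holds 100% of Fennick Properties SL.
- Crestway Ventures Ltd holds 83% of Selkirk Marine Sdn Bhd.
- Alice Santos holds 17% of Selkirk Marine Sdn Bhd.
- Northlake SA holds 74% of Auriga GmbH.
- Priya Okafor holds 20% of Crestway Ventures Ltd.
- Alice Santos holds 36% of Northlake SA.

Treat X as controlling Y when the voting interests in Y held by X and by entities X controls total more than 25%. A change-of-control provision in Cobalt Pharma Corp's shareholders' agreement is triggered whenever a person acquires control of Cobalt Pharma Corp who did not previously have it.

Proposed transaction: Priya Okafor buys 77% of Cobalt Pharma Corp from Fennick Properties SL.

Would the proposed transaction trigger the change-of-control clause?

Yes

The purchase adds only to Priya's holdings (Fennick's stake shrinks), so Priya is the only person who could newly come to control Cobalt.
Priya's largest direct stake is 20% in Crestway, which does not meet the threshold, so Priya controls no company.
Neither Priya nor any entity Priya controls holds any voting interest in Cobalt.
So before the transaction, Priya does not control Cobalt.
After the purchase, Priya holds 77% of Cobalt directly, and Fennick's stake falls to 4%.
Priya holds 77% of Cobalt, so Priya controls Cobalt.
Priya did not control Cobalt before and does after, so the clause is triggered.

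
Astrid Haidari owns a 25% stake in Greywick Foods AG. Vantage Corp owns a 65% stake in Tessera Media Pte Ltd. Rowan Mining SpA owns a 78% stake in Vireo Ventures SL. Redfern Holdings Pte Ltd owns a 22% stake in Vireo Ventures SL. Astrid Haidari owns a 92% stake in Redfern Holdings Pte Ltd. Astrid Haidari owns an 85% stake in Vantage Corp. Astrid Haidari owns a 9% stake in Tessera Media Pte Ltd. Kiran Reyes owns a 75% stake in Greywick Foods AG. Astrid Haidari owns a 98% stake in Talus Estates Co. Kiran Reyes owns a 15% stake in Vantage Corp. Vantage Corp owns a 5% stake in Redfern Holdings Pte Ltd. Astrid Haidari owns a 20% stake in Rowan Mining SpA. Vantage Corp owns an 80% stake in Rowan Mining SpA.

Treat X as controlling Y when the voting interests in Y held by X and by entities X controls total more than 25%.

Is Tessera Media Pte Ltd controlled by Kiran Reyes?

Kiran holds 75% of Greywick, so Kiran controls Greywick.
Neither Kiran nor any entity Kiran controls holds any voting interest in Tessera.
So Kiran does not control Tessera.

No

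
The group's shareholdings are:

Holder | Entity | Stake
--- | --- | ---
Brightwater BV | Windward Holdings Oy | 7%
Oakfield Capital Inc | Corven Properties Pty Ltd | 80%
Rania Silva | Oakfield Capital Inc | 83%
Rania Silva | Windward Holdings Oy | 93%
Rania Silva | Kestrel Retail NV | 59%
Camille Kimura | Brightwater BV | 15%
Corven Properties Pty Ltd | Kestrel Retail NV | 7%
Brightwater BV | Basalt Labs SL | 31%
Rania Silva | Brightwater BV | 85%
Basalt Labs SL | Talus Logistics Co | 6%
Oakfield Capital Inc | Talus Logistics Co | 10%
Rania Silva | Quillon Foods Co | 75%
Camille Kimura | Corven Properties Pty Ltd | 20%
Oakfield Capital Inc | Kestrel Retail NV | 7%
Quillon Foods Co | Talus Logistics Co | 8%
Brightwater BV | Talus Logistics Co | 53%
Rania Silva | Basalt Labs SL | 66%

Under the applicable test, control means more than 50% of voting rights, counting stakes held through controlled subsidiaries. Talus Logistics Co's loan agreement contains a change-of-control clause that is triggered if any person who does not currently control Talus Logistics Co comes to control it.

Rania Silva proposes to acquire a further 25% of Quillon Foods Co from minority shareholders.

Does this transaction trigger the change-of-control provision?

The purchase changes only Rania's holdings, so Rania is the only person who could newly come to control Talus.
Rania holds 85% of Brightwater, so Rania controls Brightwater.
Rania holds 83% of Oakfield, so Rania controls Oakfield.
Rania holds 75% of Quillon, so Rania controls Quillon.
Rania and Brightwater together hold 66% + 31% = 97% of Basalt, so Rania controls Basalt.
Oakfield and Quillon and Brightwater and Basalt together hold 10% + 8% + 53% + 6% = 77% of Talus, so Rania controls Talus.
So Rania already controls Talus before the transaction.
After the purchase, Rania's direct stake in Quillon rises to 75% + 25% = 100%.
Rania controlled Talus already, so this is not a new person acquiring control; every other person's position is unchanged or reduced.
No new person acquires control, so the clause is not triggered.

No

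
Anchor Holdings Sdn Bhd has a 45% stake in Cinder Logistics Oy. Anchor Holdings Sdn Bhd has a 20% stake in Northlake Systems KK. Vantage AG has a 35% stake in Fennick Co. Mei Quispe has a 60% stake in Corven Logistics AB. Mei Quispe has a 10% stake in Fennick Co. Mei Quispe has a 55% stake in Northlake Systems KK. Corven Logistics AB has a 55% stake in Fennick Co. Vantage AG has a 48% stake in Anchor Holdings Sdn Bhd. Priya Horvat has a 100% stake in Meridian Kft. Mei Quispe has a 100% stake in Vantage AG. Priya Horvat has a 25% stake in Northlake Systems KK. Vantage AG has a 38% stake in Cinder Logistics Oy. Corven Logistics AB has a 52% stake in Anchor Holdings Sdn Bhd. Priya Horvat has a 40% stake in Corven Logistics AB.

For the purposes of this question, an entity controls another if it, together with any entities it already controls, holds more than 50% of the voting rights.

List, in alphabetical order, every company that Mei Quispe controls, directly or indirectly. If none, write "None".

Mei holds 60% of Corven, so Mei controls Corven.
Mei holds 100% of Vantage, so Mei controls Vantage.
Mei and Corven and Vantage together hold 10% + 55% + 35% = 100% of Fennick, so Mei controls Fennick.
Corven and Vantage together hold 52% + 48% = 100% of Anchor, so Mei controls Anchor.
Anchor and Mei together hold 20% + 55% = 75% of Northlake, so Mei controls Northlake.
Vantage and Anchor together hold 38% + 45% = 83% of Cinder, so Mei controls Cinder.
No other company's threshold is met.

Anchor Holdings Sdn Bhd, Cinder Logistics Oy, Corven Logistics AB, Fennick Co, Northlake Systems KK, Vantage AG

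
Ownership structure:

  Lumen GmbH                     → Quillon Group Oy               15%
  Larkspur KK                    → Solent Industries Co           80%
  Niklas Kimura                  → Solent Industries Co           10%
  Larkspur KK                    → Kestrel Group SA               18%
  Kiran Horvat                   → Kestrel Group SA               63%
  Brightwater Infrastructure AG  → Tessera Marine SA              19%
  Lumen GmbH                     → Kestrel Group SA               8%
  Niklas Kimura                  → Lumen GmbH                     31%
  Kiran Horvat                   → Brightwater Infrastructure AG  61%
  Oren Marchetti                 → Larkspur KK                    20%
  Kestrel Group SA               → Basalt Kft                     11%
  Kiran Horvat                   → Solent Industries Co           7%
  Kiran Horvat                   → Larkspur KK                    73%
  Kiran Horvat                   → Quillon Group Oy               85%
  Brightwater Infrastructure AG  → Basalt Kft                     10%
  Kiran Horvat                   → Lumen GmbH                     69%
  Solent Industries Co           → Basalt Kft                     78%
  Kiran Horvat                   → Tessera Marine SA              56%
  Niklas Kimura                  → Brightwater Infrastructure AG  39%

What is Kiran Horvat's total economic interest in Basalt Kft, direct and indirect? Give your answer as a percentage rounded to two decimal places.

Kiran reaches Basalt along 6 paths.
Via Lumen → Kestrel: 69% × 8% × 11% = 0.6072%.
Via Kestrel: 63% × 11% = 6.93%.
Via Larkspur → Kestrel: 73% × 18% × 11% = 1.4454%.
Via Larkspur → Solent: 73% × 80% × 78% = 45.552%.
Via Solent: 7% × 78% = 5.46%.
Via Brightwater: 61% × 10% = 6.1%.
Total: 0.6072% + 6.93% + 1.4454% + 45.552% + 5.46% + 6.1% = 66.0946%.
Rounded: 66.09%.

66.09%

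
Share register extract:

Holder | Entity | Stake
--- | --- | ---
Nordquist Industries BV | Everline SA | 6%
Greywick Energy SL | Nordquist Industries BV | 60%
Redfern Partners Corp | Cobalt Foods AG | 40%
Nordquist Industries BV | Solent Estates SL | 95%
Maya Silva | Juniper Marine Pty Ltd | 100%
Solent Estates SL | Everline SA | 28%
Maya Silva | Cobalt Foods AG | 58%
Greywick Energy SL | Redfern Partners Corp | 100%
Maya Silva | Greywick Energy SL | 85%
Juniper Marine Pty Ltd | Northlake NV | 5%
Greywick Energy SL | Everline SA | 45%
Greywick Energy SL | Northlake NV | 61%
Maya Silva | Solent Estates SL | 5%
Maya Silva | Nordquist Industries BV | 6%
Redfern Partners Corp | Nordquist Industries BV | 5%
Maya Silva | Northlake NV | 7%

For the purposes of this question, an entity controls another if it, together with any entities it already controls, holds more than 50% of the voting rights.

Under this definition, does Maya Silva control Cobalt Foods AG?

Yes

Maya holds 85% of Greywick, so Maya controls Greywick.
Greywick holds 100% of Redfern, so Maya controls Redfern.
Maya and Redfern together hold 58% + 40% = 98% of Cobalt, so Maya controls Cobalt.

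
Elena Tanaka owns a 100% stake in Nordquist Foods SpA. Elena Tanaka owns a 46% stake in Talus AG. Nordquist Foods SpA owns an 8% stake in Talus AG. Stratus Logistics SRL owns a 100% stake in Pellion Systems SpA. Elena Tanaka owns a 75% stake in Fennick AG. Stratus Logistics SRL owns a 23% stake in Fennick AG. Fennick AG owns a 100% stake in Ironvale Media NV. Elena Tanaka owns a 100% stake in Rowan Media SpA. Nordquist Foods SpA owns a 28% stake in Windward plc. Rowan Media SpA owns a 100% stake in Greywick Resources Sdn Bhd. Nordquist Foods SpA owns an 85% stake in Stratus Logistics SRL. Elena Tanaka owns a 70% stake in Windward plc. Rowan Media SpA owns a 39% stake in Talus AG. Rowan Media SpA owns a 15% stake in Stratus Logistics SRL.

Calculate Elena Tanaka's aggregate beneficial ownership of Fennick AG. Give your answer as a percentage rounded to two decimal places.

Elena reaches Fennick along 3 paths.
Direct stake: 75% = 75%.
Via Nordquist → Stratus: 100% × 85% × 23% = 19.55%.
Via Rowan → Stratus: 100% × 15% × 23% = 3.45%.
Total: 75% + 19.55% + 3.45% = 98%.
Rounded: 98.00%.

98.00%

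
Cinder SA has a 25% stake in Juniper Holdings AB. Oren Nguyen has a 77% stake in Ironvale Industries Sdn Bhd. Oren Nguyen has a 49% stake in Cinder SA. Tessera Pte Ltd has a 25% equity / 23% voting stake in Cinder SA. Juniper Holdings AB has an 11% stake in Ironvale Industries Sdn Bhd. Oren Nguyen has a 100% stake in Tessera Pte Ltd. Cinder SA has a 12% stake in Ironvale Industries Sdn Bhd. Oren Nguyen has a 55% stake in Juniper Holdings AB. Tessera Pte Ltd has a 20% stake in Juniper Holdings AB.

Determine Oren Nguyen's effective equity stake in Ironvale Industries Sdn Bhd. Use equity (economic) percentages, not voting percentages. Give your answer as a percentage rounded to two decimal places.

96.17%

Oren reaches Ironvale along 7 paths.
Via Tessera → Juniper: 100% × 20% × 11% = 2.2%.
Via Juniper: 55% × 11% = 6.05%.
Via Cinder → Juniper: 49% × 25% × 11% = 1.3475%.
Via Tessera → Cinder → Juniper: 100% × 25% × 25% × 11% = 0.6875%.
Direct stake: 77% = 77%.
Via Cinder: 49% × 12% = 5.88%.
Via Tessera → Cinder: 100% × 25% × 12% = 3%.
Total: 2.2% + 6.05% + 1.3475% + 0.6875% + 77% + 5.88% + 3% = 96.165%.
Rounded: 96.17%.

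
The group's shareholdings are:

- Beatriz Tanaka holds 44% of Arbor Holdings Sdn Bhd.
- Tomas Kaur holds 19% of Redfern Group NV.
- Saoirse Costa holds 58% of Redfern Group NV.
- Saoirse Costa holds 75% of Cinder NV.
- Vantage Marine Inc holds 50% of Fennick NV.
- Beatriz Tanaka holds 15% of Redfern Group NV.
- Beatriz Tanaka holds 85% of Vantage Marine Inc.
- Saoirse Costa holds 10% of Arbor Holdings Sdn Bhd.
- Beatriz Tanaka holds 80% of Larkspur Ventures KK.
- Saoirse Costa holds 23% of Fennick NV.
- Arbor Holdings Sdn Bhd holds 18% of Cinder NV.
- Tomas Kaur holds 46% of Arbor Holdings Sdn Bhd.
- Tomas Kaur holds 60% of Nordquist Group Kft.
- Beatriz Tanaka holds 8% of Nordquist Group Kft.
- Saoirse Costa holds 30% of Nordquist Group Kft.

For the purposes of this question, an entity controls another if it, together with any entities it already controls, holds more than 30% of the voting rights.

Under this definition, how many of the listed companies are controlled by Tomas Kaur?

2

Tomas holds 60% of Nordquist, so Tomas controls Nordquist.
Tomas holds 46% of Arbor, so Tomas controls Arbor.
No other company's threshold is met.
Tomas controls 2 companies.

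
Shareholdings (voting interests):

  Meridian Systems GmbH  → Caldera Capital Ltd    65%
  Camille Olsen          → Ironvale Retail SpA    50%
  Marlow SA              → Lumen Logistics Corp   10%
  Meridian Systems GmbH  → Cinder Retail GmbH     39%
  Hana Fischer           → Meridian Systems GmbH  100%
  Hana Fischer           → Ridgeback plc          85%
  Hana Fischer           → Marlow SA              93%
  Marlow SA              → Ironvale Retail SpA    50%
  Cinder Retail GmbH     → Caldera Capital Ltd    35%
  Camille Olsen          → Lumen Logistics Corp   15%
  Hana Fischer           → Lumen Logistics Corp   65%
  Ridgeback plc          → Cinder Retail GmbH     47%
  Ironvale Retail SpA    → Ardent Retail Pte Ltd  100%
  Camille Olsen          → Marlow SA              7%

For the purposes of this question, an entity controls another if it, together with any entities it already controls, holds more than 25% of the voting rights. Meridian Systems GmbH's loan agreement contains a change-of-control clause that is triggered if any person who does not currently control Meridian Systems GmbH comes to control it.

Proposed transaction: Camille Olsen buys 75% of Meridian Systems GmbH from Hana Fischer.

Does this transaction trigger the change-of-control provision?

Yes

The purchase adds only to Camille's holdings (Hana's stake shrinks), so Camille is the only person who could newly come to control Meridian.
Camille holds 50% of Ironvale, so Camille controls Ironvale.
Ironvale holds 100% of Ardent, so Camille controls Ardent.
Neither Camille nor any entity Camille controls holds any voting interest in Meridian.
So before the transaction, Camille does not control Meridian.
After the purchase, Camille holds 75% of Meridian directly, and Hana's stake falls to 25%.
Camille holds 75% of Meridian, so Camille controls Meridian.
Camille did not control Meridian before and does after, so the clause is triggered.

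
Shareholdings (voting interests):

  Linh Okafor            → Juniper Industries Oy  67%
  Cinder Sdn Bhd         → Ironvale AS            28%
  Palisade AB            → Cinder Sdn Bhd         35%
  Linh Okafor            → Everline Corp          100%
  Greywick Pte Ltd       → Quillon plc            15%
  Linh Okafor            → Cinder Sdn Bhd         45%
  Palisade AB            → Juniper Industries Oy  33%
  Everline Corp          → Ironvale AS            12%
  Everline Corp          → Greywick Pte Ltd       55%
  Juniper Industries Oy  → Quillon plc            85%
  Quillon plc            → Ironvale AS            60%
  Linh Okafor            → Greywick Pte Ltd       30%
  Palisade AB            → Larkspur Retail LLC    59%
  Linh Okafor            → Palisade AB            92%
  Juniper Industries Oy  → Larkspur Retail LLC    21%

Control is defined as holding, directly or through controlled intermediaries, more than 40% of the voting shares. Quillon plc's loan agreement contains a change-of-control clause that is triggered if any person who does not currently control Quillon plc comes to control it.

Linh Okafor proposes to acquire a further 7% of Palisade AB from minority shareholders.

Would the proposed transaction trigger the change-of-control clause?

The purchase changes only Linh's holdings, so Linh is the only person who could newly come to control Quillon.
Linh holds 92% of Palisade, so Linh controls Palisade.
Palisade and Linh together hold 33% + 67% = 100% of Juniper, so Linh controls Juniper.
Linh holds 100% of Everline, so Linh controls Everline.
Linh and Everline together hold 30% + 55% = 85% of Greywick, so Linh controls Greywick.
Greywick and Juniper together hold 15% + 85% = 100% of Quillon, so Linh controls Quillon.
So Linh already controls Quillon before the transaction.
After the purchase, Linh's direct stake in Palisade rises to 92% + 7% = 99%.
Linh controlled Quillon already, so this is not a new person acquiring control; every other person's position is unchanged or reduced.
No new person acquires control, so the clause is not triggered.

No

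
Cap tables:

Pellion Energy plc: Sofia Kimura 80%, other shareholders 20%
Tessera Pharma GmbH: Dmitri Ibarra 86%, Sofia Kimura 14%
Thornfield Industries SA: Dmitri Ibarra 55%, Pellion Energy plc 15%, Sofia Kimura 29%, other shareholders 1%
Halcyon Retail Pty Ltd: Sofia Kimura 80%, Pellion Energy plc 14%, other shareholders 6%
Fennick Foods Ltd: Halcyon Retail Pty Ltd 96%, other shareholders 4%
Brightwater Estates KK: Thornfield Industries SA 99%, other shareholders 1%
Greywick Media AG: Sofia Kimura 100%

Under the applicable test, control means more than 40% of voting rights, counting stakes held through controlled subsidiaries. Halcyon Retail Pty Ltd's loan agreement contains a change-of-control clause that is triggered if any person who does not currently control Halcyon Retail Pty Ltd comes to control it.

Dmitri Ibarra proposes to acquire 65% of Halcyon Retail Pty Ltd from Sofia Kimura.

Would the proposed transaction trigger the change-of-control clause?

The purchase adds only to Dmitri's holdings (Sofia's stake shrinks), so Dmitri is the only person who could newly come to control Halcyon.
Dmitri holds 86% of Tessera, so Dmitri controls Tessera.
Dmitri holds 55% of Thornfield, so Dmitri controls Thornfield.
Thornfield holds 99% of Brightwater, so Dmitri controls Brightwater.
Neither Dmitri nor any entity Dmitri controls holds any voting interest in Halcyon.
So before the transaction, Dmitri does not control Halcyon.
After the purchase, Dmitri holds 65% of Halcyon directly, and Sofia's stake falls to 15%.
Dmitri holds 65% of Halcyon, so Dmitri controls Halcyon.
Dmitri did not control Halcyon before and does after, so the clause is triggered.

Yes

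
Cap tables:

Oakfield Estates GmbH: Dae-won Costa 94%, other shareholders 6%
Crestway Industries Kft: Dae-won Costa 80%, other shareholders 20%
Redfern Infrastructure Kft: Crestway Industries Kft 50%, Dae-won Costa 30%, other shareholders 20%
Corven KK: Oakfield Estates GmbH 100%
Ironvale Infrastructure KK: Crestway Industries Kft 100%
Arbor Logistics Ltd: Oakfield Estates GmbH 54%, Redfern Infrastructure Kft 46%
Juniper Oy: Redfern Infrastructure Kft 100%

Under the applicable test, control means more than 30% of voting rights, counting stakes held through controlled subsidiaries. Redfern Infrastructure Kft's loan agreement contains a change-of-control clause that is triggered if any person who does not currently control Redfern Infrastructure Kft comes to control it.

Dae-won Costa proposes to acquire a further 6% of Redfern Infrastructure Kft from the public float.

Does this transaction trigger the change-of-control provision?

The purchase changes only Dae-won's holdings, so Dae-won is the only person who could newly come to control Redfern.
Dae-won holds 80% of Crestway, so Dae-won controls Crestway.
Crestway and Dae-won together hold 50% + 30% = 80% of Redfern, so Dae-won controls Redfern.
So Dae-won already controls Redfern before the transaction.
After the purchase, Dae-won's direct stake in Redfern rises to 30% + 6% = 36%.
Dae-won controlled Redfern already, so this is not a new person acquiring control; every other person's position is unchanged or reduced.
No new person acquires control, so the clause is not triggered.

No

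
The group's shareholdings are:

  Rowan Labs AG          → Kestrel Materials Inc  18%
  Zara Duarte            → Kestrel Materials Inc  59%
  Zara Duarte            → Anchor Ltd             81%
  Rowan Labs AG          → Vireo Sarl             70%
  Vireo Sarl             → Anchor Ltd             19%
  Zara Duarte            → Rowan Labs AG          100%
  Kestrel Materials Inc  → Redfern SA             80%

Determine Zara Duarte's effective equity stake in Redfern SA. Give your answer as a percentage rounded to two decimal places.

Zara reaches Redfern along 2 paths.
Via Kestrel: 59% × 80% = 47.2%.
Via Rowan → Kestrel: 100% × 18% × 80% = 14.4%.
Total: 47.2% + 14.4% = 61.6%.
Rounded: 61.60%.

61.60%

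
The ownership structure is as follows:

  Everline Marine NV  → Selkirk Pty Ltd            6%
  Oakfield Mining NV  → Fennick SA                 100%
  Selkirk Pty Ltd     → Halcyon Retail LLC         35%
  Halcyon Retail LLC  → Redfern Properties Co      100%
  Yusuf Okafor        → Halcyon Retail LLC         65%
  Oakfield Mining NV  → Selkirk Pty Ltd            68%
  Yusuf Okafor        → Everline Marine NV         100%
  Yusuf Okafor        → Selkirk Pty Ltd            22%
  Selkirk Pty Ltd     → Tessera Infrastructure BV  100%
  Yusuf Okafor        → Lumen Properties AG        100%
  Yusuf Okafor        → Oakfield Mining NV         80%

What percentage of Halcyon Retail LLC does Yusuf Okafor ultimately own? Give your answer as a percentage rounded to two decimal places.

Yusuf reaches Halcyon along 4 paths.
Via Selkirk: 22% × 35% = 7.7%.
Via Oakfield → Selkirk: 80% × 68% × 35% = 19.04%.
Via Everline → Selkirk: 100% × 6% × 35% = 2.1%.
Direct stake: 65% = 65%.
Total: 7.7% + 19.04% + 2.1% + 65% = 93.84%.

93.84%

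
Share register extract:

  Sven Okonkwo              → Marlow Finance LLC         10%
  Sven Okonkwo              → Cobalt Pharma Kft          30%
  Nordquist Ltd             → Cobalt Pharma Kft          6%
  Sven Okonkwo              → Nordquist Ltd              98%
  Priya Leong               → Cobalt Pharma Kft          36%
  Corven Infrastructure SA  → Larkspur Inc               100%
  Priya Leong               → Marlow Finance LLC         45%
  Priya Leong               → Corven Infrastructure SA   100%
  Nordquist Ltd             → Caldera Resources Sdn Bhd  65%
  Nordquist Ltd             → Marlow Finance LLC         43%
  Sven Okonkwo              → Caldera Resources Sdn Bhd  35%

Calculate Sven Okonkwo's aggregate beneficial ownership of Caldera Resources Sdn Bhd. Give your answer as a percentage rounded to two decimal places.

Sven reaches Caldera along 2 paths.
Direct stake: 35% = 35%.
Via Nordquist: 98% × 65% = 63.7%.
Total: 35% + 63.7% = 98.7%.
Rounded: 98.70%.

98.70%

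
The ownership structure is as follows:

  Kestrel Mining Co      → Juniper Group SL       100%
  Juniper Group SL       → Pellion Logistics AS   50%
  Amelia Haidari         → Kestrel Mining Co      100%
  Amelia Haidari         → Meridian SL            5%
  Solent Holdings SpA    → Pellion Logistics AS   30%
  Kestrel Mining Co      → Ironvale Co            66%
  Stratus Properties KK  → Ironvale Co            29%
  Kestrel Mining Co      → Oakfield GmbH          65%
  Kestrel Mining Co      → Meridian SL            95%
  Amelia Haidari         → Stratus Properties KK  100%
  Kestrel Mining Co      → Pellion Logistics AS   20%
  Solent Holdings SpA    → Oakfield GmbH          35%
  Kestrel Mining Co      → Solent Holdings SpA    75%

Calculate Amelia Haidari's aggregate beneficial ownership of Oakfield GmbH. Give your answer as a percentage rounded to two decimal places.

Amelia reaches Oakfield along 2 paths.
Via Kestrel: 100% × 65% = 65%.
Via Kestrel → Solent: 100% × 75% × 35% = 26.25%.
Total: 65% + 26.25% = 91.25%.

91.25%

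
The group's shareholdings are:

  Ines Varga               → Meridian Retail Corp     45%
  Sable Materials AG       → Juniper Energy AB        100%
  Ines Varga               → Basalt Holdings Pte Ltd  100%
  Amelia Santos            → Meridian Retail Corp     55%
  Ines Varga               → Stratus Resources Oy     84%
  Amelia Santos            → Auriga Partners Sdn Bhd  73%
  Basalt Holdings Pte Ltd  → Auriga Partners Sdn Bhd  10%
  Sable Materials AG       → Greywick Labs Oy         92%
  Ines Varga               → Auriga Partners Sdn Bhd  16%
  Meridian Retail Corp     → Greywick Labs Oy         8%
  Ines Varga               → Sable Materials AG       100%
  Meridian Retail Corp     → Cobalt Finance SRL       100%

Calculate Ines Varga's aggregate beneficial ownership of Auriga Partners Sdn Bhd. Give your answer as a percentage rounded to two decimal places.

26.00%

Ines reaches Auriga along 2 paths.
Via Basalt: 100% × 10% = 10%.
Direct stake: 16% = 16%.
Total: 10% + 16% = 26%.
Rounded: 26.00%.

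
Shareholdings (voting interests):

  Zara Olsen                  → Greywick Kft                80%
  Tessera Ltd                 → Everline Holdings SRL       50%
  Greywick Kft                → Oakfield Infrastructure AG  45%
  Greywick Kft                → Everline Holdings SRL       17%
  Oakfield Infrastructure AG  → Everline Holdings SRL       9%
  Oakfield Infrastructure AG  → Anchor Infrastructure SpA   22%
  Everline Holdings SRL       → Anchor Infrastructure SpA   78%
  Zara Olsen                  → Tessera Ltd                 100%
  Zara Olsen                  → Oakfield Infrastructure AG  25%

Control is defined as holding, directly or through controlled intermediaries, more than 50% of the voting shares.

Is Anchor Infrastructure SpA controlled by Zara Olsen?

Yes

Zara holds 80% of Greywick, so Zara controls Greywick.
Greywick and Zara together hold 45% + 25% = 70% of Oakfield, so Zara controls Oakfield.
Zara holds 100% of Tessera, so Zara controls Tessera.
Greywick and Tessera and Oakfield together hold 17% + 50% + 9% = 76% of Everline, so Zara controls Everline.
Oakfield and Everline together hold 22% + 78% = 100% of Anchor, so Zara controls Anchor.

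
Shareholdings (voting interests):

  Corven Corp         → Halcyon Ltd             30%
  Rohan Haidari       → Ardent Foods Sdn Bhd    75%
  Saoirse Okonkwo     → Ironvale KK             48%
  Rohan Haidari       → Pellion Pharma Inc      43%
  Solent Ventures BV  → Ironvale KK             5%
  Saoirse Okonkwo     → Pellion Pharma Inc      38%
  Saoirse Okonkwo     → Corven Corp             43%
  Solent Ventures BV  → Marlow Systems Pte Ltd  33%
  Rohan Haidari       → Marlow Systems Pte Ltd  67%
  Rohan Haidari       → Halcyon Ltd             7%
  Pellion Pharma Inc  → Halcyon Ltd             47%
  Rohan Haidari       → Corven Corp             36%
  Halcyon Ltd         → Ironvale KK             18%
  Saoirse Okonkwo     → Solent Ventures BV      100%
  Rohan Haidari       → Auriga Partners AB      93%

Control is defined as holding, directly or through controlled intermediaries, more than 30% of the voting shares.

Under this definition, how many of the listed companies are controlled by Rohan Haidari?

6

Rohan holds 43% of Pellion, so Rohan controls Pellion.
Rohan holds 36% of Corven, so Rohan controls Corven.
Rohan holds 75% of Ardent, so Rohan controls Ardent.
Pellion and Corven and Rohan together hold 47% + 30% + 7% = 84% of Halcyon, so Rohan controls Halcyon.
Rohan holds 93% of Auriga, so Rohan controls Auriga.
Rohan holds 67% of Marlow, so Rohan controls Marlow.
No other company's threshold is met.
Rohan controls 6 companies.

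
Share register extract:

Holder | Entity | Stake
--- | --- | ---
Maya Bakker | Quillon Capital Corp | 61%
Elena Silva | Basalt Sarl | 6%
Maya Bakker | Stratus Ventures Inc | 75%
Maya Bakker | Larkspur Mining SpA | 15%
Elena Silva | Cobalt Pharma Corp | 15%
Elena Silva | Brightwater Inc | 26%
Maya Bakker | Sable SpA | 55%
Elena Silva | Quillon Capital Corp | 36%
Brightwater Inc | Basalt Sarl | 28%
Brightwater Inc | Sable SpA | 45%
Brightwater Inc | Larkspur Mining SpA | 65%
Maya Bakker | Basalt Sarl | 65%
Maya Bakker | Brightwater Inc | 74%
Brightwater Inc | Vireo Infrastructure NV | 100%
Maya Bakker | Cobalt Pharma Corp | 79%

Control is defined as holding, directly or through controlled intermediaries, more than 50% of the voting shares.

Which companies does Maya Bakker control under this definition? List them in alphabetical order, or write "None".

Maya holds 74% of Brightwater, so Maya controls Brightwater.
Maya holds 61% of Quillon, so Maya controls Quillon.
Brightwater and Maya together hold 45% + 55% = 100% of Sable, so Maya controls Sable.
Brightwater and Maya together hold 65% + 15% = 80% of Larkspur, so Maya controls Larkspur.
Brightwater and Maya together hold 28% + 65% = 93% of Basalt, so Maya controls Basalt.
Maya holds 79% of Cobalt, so Maya controls Cobalt.
Maya holds 75% of Stratus, so Maya controls Stratus.
Brightwater holds 100% of Vireo, so Maya controls Vireo.

Basalt Sarl, Brightwater Inc, Cobalt Pharma Corp, Larkspur Mining SpA, Quillon Capital Corp, Sable SpA, Stratus Ventures Inc, Vireo Infrastructure NV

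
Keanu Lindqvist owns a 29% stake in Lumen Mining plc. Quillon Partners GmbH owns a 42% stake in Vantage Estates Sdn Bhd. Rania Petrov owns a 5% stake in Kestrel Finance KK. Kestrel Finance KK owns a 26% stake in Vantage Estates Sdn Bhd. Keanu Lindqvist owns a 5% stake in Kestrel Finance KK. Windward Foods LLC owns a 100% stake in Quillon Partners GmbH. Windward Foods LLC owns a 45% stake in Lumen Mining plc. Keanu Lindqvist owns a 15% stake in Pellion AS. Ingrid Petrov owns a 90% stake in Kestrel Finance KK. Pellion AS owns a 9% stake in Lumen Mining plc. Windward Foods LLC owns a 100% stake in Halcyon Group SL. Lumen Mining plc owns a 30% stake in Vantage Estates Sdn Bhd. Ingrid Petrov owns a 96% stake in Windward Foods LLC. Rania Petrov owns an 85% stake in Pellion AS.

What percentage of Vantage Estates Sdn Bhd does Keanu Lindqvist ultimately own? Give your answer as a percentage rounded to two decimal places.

Keanu reaches Vantage along 3 paths.
Via Kestrel: 5% × 26% = 1.3%.
Via Pellion → Lumen: 15% × 9% × 30% = 0.405%.
Via Lumen: 29% × 30% = 8.7%.
Total: 1.3% + 0.405% + 8.7% = 10.405%.
Rounded: 10.41%.

10.41%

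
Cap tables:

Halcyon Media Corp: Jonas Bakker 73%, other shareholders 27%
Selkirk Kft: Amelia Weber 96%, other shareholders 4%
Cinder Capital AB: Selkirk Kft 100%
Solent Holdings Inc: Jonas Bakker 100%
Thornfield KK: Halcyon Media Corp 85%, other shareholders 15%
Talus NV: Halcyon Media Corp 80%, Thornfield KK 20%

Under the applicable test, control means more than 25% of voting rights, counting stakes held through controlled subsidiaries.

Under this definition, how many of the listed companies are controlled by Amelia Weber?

2

Amelia holds 96% of Selkirk, so Amelia controls Selkirk.
Selkirk holds 100% of Cinder, so Amelia controls Cinder.
No other company's threshold is met.
Amelia controls 2 companies.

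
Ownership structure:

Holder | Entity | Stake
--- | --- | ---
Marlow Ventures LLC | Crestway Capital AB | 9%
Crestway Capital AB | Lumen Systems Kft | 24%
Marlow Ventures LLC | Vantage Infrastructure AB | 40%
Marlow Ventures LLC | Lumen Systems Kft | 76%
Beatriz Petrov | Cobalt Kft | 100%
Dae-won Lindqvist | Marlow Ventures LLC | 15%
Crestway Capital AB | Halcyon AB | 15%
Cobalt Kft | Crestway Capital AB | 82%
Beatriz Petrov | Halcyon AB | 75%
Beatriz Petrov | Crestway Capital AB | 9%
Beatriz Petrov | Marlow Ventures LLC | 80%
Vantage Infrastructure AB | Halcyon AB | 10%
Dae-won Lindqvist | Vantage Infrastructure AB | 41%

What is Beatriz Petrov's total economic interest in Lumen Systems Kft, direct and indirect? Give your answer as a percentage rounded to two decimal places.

Beatriz reaches Lumen along 4 paths.
Via Marlow: 80% × 76% = 60.8%.
Via Crestway: 9% × 24% = 2.16%.
Via Cobalt → Crestway: 100% × 82% × 24% = 19.68%.
Via Marlow → Crestway: 80% × 9% × 24% = 1.728%.
Total: 60.8% + 2.16% + 19.68% + 1.728% = 84.368%.
Rounded: 84.37%.

84.37%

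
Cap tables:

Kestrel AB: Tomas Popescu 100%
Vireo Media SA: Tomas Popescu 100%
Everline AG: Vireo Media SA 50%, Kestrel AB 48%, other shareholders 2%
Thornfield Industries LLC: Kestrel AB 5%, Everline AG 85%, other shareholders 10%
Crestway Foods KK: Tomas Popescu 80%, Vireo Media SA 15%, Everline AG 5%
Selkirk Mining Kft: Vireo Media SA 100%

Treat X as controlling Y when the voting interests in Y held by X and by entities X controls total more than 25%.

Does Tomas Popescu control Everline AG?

Yes

Tomas holds 100% of Vireo, so Tomas controls Vireo.
Tomas holds 100% of Kestrel, so Tomas controls Kestrel.
Vireo and Kestrel together hold 50% + 48% = 98% of Everline, so Tomas controls Everline.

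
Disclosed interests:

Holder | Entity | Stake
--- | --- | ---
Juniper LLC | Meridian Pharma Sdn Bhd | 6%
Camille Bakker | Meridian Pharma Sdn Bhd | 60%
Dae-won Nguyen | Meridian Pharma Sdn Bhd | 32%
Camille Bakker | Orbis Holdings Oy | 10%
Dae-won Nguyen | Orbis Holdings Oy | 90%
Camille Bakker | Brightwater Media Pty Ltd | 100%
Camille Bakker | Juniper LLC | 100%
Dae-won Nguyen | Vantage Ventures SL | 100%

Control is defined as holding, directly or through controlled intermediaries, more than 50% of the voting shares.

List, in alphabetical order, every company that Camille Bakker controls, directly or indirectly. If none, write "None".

Camille holds 100% of Juniper, so Camille controls Juniper.
Camille and Juniper together hold 60% + 6% = 66% of Meridian, so Camille controls Meridian.
Camille holds 100% of Brightwater, so Camille controls Brightwater.
No other company's threshold is met.

Brightwater Media Pty Ltd, Juniper LLC, Meridian Pharma Sdn Bhd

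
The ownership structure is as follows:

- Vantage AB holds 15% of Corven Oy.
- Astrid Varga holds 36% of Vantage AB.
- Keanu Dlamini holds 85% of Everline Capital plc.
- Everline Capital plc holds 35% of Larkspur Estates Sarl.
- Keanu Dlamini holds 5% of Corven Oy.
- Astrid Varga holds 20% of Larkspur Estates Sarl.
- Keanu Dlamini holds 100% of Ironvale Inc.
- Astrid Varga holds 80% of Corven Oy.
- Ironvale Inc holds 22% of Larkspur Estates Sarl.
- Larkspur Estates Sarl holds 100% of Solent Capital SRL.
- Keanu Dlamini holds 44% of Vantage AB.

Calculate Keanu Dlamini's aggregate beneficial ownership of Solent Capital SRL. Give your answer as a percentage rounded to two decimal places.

Keanu reaches Solent along 2 paths.
Via Everline → Larkspur: 85% × 35% × 100% = 29.75%.
Via Ironvale → Larkspur: 100% × 22% × 100% = 22%.
Total: 29.75% + 22% = 51.75%.

51.75%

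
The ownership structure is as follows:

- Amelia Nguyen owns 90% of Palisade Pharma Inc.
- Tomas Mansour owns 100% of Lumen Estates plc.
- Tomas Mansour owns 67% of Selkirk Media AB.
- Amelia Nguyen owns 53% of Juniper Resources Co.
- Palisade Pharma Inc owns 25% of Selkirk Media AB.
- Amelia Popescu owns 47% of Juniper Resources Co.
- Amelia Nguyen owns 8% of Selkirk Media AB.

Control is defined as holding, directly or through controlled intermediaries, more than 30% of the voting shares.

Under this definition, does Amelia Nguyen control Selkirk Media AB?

Yes

Amelia Nguyen holds 90% of Palisade, so Amelia Nguyen controls Palisade.
Palisade and Amelia Nguyen together hold 25% + 8% = 33% of Selkirk, so Amelia Nguyen controls Selkirk.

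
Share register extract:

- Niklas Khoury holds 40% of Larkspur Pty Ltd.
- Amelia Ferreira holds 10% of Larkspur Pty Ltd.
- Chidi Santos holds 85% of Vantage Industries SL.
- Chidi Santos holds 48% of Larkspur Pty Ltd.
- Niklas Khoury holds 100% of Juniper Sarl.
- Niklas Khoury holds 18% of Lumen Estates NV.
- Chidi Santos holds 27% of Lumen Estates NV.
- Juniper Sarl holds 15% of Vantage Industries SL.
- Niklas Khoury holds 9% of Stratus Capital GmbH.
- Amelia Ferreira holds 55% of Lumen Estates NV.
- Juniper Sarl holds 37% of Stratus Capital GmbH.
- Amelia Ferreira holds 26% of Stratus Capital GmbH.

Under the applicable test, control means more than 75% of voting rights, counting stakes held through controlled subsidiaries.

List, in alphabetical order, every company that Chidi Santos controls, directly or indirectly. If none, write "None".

Chidi holds 85% of Vantage, so Chidi controls Vantage.
No other company's threshold is met.

Vantage Industries SL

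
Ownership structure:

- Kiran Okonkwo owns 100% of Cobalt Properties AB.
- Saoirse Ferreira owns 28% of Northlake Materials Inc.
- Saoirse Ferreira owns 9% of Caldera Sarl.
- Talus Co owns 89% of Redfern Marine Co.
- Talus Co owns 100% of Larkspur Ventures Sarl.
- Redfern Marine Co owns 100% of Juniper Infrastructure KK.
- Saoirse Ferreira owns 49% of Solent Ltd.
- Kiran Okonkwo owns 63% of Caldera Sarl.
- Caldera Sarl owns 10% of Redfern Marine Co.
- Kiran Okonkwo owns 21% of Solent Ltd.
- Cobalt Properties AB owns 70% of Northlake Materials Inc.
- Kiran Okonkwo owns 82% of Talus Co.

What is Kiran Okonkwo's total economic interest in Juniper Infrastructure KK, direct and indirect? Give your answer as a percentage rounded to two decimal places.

79.28%

Kiran reaches Juniper along 2 paths.
Via Caldera → Redfern: 63% × 10% × 100% = 6.3%.
Via Talus → Redfern: 82% × 89% × 100% = 72.98%.
Total: 6.3% + 72.98% = 79.28%.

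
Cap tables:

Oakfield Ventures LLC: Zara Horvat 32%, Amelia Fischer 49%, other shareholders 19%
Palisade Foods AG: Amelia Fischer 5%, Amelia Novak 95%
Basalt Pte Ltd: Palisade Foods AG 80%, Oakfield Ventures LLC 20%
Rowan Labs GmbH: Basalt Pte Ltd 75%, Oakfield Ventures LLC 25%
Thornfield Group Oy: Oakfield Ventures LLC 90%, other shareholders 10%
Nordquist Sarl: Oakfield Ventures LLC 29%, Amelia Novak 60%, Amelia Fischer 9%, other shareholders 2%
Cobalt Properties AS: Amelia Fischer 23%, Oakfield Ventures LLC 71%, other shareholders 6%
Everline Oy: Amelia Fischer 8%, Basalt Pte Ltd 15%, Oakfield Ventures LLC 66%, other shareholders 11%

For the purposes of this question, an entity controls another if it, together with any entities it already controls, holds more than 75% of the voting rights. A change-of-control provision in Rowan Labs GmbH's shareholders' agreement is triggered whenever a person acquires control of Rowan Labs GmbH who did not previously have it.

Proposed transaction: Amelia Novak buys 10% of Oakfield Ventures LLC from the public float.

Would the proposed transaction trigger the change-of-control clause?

No

The purchase changes only Amelia Novak's holdings, so Amelia Novak is the only person who could newly come to control Rowan.
Amelia Novak holds 95% of Palisade, so Amelia Novak controls Palisade.
Palisade holds 80% of Basalt, so Amelia Novak controls Basalt.
In Rowan, Amelia Novak's side holds only 75%, not > 75%.
So before the transaction, Amelia Novak does not control Rowan.
After the purchase, Amelia Novak holds 10% of Oakfield directly.
Amelia Novak's side now holds 10% of Oakfield, not > 75%, so Amelia Novak still does not control Oakfield.
After the transaction, Amelia Novak's side holds 75% of Rowan, not > 75%, so Amelia Novak still does not control Rowan.
No new person acquires control, so the clause is not triggered.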